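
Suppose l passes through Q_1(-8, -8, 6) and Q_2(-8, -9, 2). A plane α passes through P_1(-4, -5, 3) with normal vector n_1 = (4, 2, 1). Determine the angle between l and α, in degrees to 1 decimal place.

18.5

A direction vector for l is Q_2 − Q_1 = (0, -1, -4).
α: n_1·r = n_1·P_1 gives 4x + 2y + z = -23.
sin θ = |n·v| / (|n||v|) = |-6| / (√21 · √17) = 0.31755.
θ ≈ 18.5°.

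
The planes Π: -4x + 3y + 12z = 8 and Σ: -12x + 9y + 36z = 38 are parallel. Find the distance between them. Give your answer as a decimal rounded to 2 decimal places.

0.36

Rescale Σ by 1/3: -4x + 3y + 12z = 38/3. Then distance = |8 − (38/3)| / √169 ≈ 0.36.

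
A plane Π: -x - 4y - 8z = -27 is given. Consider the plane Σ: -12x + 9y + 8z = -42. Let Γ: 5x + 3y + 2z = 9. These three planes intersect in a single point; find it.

Solving the 3×3 linear system -x - 4y - 8z = -27, -12x + 9y + 8z = -42, 5x + 3y + 2z = 9 (e.g. by elimination or Cramer's rule, determinant = 398) gives (3, -6, 6).

(3, -6, 6)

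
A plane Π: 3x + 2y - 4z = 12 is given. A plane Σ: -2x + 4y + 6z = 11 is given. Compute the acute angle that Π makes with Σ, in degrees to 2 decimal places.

cos θ = |n₁·n₂| / (|n₁||n₂|) = |-22| / (√29 · √56).
θ = arccos(0.54592) ≈ 56.91°.

56.91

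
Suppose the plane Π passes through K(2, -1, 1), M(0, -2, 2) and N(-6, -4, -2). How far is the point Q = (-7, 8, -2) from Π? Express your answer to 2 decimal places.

11.33

KM = (-2, -1, 1), KN = (-8, -3, -3); a normal to Π is KM × KN = (6, -14, -2).
Using K: Π has equation 6x - 14y - 2z = 24.
n·Q − d = (6)·(-7) + (-14)·(8) + (-2)·(-2) − 24 = -174; |n| = √236.
Distance = |-174| / √236 = 174/√236 ≈ 11.33.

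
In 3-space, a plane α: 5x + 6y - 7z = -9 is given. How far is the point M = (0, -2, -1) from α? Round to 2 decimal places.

n·M − d = (5)·(0) + (6)·(-2) + (-7)·(-1) − (-9) = 4; |n| = √110.
Distance = |4| / √110 = 4/√110 ≈ 0.38.

0.38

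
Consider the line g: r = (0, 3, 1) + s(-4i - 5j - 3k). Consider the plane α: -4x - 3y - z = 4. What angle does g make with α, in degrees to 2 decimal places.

sin θ = |n·v| / (|n||v|) = |34| / (√26 · √50) = 0.94299.
θ ≈ 70.56°.

70.56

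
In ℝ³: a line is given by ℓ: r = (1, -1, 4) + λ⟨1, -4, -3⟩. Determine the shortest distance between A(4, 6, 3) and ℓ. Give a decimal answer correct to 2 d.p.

6.35

Taking (1, -1, 4) on ℓ with direction v = (1, -4, -3): w = A − (1, -1, 4) = (3, 7, -1), and w × v = (-25, 8, -19).
Distance = |w × v| / |v| = √1050 / √26 ≈ 6.35.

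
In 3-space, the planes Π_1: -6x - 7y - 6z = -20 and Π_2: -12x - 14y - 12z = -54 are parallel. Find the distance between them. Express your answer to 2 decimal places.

Rescale Π_2 by 1/2: -6x - 7y - 6z = -27. Then distance = |-20 − (-27)| / √121 ≈ 0.64.

0.64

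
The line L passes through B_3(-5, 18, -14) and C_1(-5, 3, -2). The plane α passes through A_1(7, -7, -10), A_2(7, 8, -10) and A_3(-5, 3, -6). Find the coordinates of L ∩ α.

A direction vector for L is C_1 − B_3 = (0, -15, 12).
A_1A_2 = (0, 15, 0), A_1A_3 = (-12, 10, 4); a normal to α is A_1A_2 × A_1A_3 = (60, 0, 180).
Using A_1: α has equation 60x + 180z = -1380.
Substitute r = (-5, 18, -14) + t(0, -15, 12) into the plane: -2820 + 2160t = -1380, so t = 2/3.
Intersection: (-5, 18, -14) + (2/3)·(0, -15, 12) = (-5, 8, -6).

(-5, 8, -6)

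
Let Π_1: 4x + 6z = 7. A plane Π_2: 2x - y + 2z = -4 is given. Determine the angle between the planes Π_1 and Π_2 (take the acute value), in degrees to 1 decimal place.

22.4

cos θ = |n₁·n₂| / (|n₁||n₂|) = |20| / (√52 · √9).
θ = arccos(0.92450) ≈ 22.4°.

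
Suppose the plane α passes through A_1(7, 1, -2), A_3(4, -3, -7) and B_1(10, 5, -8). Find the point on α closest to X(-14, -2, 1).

A_1A_3 = (-3, -4, -5), A_1B_1 = (3, 4, -6); a normal to α is A_1A_3 × A_1B_1 = (44, -33, 0).
Using A_1: α has equation 44x - 33y = 275.
Foot = X − λn with λ = (n·X − d)/|n|² = (-550 − 275)/3025 = -3/11.
Foot = (-14, -2, 1) − (-3/11)·(44, -33, 0) = (-2, -11, 1).

(-2, -11, 1)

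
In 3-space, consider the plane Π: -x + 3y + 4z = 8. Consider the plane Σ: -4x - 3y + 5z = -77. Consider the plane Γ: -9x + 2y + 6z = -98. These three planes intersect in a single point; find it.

Solving the 3×3 linear system -x + 3y + 4z = 8, -4x - 3y + 5z = -77, -9x + 2y + 6z = -98 (e.g. by elimination or Cramer's rule, determinant = -175) gives (12, 8, -1).

(12, 8, -1)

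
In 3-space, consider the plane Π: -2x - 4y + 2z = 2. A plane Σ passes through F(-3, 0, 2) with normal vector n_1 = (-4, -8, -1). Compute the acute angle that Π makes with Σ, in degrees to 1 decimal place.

Σ: n_1·r = n_1·F gives -4x - 8y - z = 10.
cos θ = |n₁·n₂| / (|n₁||n₂|) = |38| / (√24 · √81).
θ = arccos(0.86186) ≈ 30.5°.

30.5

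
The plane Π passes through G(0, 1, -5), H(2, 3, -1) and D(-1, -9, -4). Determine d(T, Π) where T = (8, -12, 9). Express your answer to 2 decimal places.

GH = (2, 2, 4), GD = (-1, -10, 1); a normal to Π is GH × GD = (42, -6, -18).
Using G: Π has equation 42x - 6y - 18z = 84.
n·T − d = (42)·(8) + (-6)·(-12) + (-18)·(9) − 84 = 162; |n| = √2124.
Distance = |162| / √2124 = 162/√2124 ≈ 3.52.

3.52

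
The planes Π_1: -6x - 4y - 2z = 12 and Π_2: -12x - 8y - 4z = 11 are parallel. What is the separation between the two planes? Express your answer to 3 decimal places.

Rescale Π_2 by 1/2: -6x - 4y - 2z = 11/2. Then distance = |12 − (11/2)| / √56 ≈ 0.869.

0.869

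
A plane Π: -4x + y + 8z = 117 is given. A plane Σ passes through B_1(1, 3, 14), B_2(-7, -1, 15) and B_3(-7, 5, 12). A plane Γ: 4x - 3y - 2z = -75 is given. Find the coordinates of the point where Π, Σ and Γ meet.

B_1B_2 = (-8, -4, 1), B_1B_3 = (-8, 2, -2); a normal to Σ is B_1B_2 × B_1B_3 = (6, -24, -48).
Using B_1: Σ has equation 6x - 24y - 48z = -738.
Solving the 3×3 linear system -4x + y + 8z = 117, 6x - 24y - 48z = -738, 4x - 3y - 2z = -75 (e.g. by elimination or Cramer's rule, determinant = 828) gives (-7, 9, 10).

(-7, 9, 10)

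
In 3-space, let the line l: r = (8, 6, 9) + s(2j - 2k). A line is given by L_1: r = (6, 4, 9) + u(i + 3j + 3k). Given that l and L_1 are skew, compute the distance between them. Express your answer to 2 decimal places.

Common perpendicular direction n = (0, 2, -2) × (1, 3, 3) = (12, -2, -2).
With w = (6, 4, 9) − (8, 6, 9) = (-2, -2, 0), w · n = -20.
Distance = |w · n| / |n| = |-20| / √152 ≈ 1.62.

1.62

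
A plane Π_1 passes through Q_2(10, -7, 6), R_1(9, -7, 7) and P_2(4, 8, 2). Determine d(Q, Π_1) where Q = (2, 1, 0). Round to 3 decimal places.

Q_2R_1 = (-1, 0, 1), Q_2P_2 = (-6, 15, -4); a normal to Π_1 is Q_2R_1 × Q_2P_2 = (-15, -10, -15).
Using Q_2: Π_1 has equation -15x - 10y - 15z = -170.
n·Q − d = (-15)·(2) + (-10)·(1) + (-15)·(0) − (-170) = 130; |n| = √550.
Distance = |130| / √550 = 130/√550 ≈ 5.543.

5.543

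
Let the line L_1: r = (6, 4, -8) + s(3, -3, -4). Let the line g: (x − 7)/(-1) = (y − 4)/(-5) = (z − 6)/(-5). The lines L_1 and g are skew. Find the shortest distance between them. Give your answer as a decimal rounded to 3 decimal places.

9.645

g has direction (-1, -5, -5) through (7, 4, 6).
Common perpendicular direction n = (3, -3, -4) × (-1, -5, -5) = (-5, 19, -18).
With w = (7, 4, 6) − (6, 4, -8) = (1, 0, 14), w · n = -257.
Distance = |w · n| / |n| = |-257| / √710 ≈ 9.645.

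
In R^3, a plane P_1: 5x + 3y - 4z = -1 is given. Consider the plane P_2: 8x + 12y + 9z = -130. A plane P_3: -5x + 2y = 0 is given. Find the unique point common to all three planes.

(-2, -5, -6)

Solving the 3×3 linear system 5x + 3y - 4z = -1, 8x + 12y + 9z = -130, -5x + 2y = 0 (e.g. by elimination or Cramer's rule, determinant = -529) gives (-2, -5, -6).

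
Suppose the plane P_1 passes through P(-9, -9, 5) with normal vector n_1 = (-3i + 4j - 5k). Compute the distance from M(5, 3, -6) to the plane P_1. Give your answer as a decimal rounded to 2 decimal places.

8.63

P_1: n_1·r = n_1·P gives -3x + 4y - 5z = -34.
n·M − d = (-3)·(5) + (4)·(3) + (-5)·(-6) − (-34) = 61; |n| = √50.
Distance = |61| / √50 = 61/√50 ≈ 8.63.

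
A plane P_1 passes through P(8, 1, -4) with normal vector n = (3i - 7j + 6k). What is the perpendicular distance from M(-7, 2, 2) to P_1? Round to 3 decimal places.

1.650

P_1: n·r = n·P gives 3x - 7y + 6z = -7.
n·M − d = (3)·(-7) + (-7)·(2) + (6)·(2) − (-7) = -16; |n| = √94.
Distance = |-16| / √94 = 16/√94 ≈ 1.650.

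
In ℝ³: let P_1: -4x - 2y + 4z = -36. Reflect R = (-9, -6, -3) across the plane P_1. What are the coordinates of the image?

λ = (n·R − d)/|n|² = (36 − (-36))/36 = 2.
Reflection = R − 2λn = (-9, -6, -3) − 4·(-4, -2, 4) = (7, 2, -19).

(7, 2, -19)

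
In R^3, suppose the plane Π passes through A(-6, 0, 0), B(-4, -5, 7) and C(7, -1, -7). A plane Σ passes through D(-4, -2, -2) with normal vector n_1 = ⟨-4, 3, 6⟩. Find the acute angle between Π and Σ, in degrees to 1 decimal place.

58.7

AB = (2, -5, 7), AC = (13, -1, -7); a normal to Π is AB × AC = (42, 105, 63).
Using A: Π has equation 42x + 105y + 63z = -252.
Σ: n_1·r = n_1·D gives -4x + 3y + 6z = -2.
cos θ = |n₁·n₂| / (|n₁||n₂|) = |525| / (√16758 · √61).
θ = arccos(0.51926) ≈ 58.7°.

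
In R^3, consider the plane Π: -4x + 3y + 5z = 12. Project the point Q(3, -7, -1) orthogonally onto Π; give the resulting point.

(-1, -4, 4)

Foot = Q − λn with λ = (n·Q − d)/|n|² = (-38 − 12)/50 = -1.
Foot = (3, -7, -1) − (-1)·(-4, 3, 5) = (-1, -4, 4).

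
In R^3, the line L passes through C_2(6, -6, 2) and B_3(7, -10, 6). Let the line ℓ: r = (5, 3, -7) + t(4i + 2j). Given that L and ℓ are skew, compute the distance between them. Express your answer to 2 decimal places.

0.39

A direction vector for L is B_3 − C_2 = (1, -4, 4).
Common perpendicular direction n = (1, -4, 4) × (4, 2, 0) = (-8, 16, 18).
With w = (5, 3, -7) − (6, -6, 2) = (-1, 9, -9), w · n = -10.
Distance = |w · n| / |n| = |-10| / √644 ≈ 0.39.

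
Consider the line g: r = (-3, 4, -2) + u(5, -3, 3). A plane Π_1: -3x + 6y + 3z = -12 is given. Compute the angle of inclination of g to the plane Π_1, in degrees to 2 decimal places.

29.87

sin θ = |n·v| / (|n||v|) = |-24| / (√54 · √43) = 0.49806.
θ ≈ 29.87°.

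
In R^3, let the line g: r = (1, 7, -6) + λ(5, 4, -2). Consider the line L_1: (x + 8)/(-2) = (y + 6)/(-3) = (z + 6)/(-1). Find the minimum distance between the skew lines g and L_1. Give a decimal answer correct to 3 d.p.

L_1 has direction (-2, -3, -1) through (-8, -6, -6).
Common perpendicular direction n = (5, 4, -2) × (-2, -3, -1) = (-10, 9, -7).
With w = (-8, -6, -6) − (1, 7, -6) = (-9, -13, 0), w · n = -27.
Distance = |w · n| / |n| = |-27| / √230 ≈ 1.780.

1.780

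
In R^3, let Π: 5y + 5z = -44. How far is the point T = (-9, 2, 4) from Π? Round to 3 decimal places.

n·T − d = (0)·(-9) + (5)·(2) + (5)·(4) − (-44) = 74; |n| = √50.
Distance = |74| / √50 = 74/√50 ≈ 10.465.

10.465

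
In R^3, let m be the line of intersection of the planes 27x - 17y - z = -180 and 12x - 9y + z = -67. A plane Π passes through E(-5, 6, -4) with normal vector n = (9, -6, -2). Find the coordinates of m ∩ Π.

Direction of m: (27, -17, -1) × (12, -9, 1) = (-26, -39, -39).
A point on m: solving the two plane equations with x = -15 gives (-15, -13, -4).
Π: n·r = n·E gives 9x - 6y - 2z = -73.
Substitute r = (-15, -13, -4) + t(-26, -39, -39) into the plane: -49 + 78t = -73, so t = -4/13.
Intersection: (-15, -13, -4) + (-4/13)·(-26, -39, -39) = (-7, -1, 8).

(-7, -1, 8)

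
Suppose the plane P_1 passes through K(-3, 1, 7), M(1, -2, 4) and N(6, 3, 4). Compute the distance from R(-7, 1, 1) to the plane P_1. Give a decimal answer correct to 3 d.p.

6.597

KM = (4, -3, -3), KN = (9, 2, -3); a normal to P_1 is KM × KN = (15, -15, 35).
Using K: P_1 has equation 15x - 15y + 35z = 185.
n·R − d = (15)·(-7) + (-15)·(1) + (35)·(1) − 185 = -270; |n| = √1675.
Distance = |-270| / √1675 = 270/√1675 ≈ 6.597.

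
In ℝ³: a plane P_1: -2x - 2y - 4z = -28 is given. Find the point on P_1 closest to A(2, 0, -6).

Foot = A − λn with λ = (n·A − d)/|n|² = (20 − (-28))/24 = 2.
Foot = (2, 0, -6) − 2·(-2, -2, -4) = (6, 4, 2).

(6, 4, 2)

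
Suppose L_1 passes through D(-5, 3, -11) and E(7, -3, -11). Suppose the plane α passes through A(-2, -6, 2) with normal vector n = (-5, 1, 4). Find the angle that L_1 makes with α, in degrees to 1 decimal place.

A direction vector for L_1 is E − D = (12, -6, 0).
α: n·r = n·A gives -5x + y + 4z = 12.
sin θ = |n·v| / (|n||v|) = |-66| / (√42 · √180) = 0.75907.
θ ≈ 49.4°.

49.4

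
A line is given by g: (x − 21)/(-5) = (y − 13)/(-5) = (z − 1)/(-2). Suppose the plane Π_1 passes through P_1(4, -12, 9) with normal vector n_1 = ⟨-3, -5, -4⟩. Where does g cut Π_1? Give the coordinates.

(6, -2, -5)

g has direction (-5, -5, -2) through (21, 13, 1).
Π_1: n_1·r = n_1·P_1 gives -3x - 5y - 4z = 12.
Substitute r = (21, 13, 1) + t(-5, -5, -2) into the plane: -132 + 48t = 12, so t = 3.
Intersection: (21, 13, 1) + 3·(-5, -5, -2) = (6, -2, -5).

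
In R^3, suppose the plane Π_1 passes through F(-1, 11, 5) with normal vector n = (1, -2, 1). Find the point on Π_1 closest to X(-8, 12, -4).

Π_1: n·r = n·F gives x - 2y + z = -18.
Foot = X − λn with λ = (n·X − d)/|n|² = (-36 − (-18))/6 = -3.
Foot = (-8, 12, -4) − (-3)·(1, -2, 1) = (-5, 6, -1).

(-5, 6, -1)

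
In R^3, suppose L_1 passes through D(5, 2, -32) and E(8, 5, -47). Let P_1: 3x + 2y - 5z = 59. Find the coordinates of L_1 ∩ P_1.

A direction vector for L_1 is E − D = (3, 3, -15).
Substitute r = (5, 2, -32) + t(3, 3, -15) into the plane: 179 + 90t = 59, so t = -4/3.
Intersection: (5, 2, -32) + (-4/3)·(3, 3, -15) = (1, -2, -12).

(1, -2, -12)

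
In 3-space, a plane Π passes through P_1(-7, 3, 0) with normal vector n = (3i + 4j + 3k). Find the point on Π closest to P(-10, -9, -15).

Π: n·r = n·P_1 gives 3x + 4y + 3z = -9.
Foot = P − λn with λ = (n·P − d)/|n|² = (-111 − (-9))/34 = -3.
Foot = (-10, -9, -15) − (-3)·(3, 4, 3) = (-1, 3, -6).

(-1, 3, -6)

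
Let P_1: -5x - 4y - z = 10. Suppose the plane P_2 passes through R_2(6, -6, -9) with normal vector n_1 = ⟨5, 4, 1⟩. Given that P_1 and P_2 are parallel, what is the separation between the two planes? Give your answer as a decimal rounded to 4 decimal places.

1.0801

P_2: n_1·r = n_1·R_2 gives 5x + 4y + z = -3.
Rescale P_2 by 1/(-1): -5x - 4y - z = 3. Then distance = |10 − 3| / √42 ≈ 1.0801.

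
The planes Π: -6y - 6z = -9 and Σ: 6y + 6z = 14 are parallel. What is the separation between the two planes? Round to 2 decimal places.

0.59

Rescale Σ by 1/(-1): -6y - 6z = -14. Then distance = |-9 − (-14)| / √72 ≈ 0.59.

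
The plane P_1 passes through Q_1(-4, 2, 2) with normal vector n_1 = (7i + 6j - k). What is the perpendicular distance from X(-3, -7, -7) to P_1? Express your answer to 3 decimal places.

4.098

P_1: n_1·r = n_1·Q_1 gives 7x + 6y - z = -18.
n·X − d = (7)·(-3) + (6)·(-7) + (-1)·(-7) − (-18) = -38; |n| = √86.
Distance = |-38| / √86 = 38/√86 ≈ 4.098.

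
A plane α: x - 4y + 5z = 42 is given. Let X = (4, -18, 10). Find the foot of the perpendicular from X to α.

Foot = X − λn with λ = (n·X − d)/|n|² = (126 − 42)/42 = 2.
Foot = (4, -18, 10) − 2·(1, -4, 5) = (2, -10, 0).

(2, -10, 0)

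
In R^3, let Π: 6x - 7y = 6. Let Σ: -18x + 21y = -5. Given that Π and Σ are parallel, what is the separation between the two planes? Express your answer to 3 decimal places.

Rescale Σ by 1/(-3): 6x - 7y = 5/3. Then distance = |6 − (5/3)| / √85 ≈ 0.470.

0.470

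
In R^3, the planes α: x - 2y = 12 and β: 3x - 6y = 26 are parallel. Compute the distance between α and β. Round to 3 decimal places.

1.491

Rescale β by 1/3: x - 2y = 26/3. Then distance = |12 − (26/3)| / √5 ≈ 1.491.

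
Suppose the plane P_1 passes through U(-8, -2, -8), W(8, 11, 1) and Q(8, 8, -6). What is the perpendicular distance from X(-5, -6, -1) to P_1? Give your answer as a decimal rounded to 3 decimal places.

7.091

UW = (16, 13, 9), UQ = (16, 10, 2); a normal to P_1 is UW × UQ = (-64, 112, -48).
Using U: P_1 has equation -64x + 112y - 48z = 672.
n·X − d = (-64)·(-5) + (112)·(-6) + (-48)·(-1) − 672 = -976; |n| = √18944.
Distance = |-976| / √18944 = 976/√18944 ≈ 7.091.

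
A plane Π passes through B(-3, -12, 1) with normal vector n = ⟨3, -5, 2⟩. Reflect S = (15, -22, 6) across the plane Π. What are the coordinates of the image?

Π: n·r = n·B gives 3x - 5y + 2z = 53.
λ = (n·S − d)/|n|² = (167 − 53)/38 = 3.
Reflection = S − 2λn = (15, -22, 6) − 6·(3, -5, 2) = (-3, 8, -6).

(-3, 8, -6)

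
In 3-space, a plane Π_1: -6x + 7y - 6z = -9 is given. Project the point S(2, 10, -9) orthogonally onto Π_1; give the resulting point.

(8, 3, -3)

Foot = S − λn with λ = (n·S − d)/|n|² = (112 − (-9))/121 = 1.
Foot = (2, 10, -9) − 1·(-6, 7, -6) = (8, 3, -3).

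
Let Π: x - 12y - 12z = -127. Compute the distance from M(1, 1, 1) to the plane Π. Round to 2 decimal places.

n·M − d = (1)·(1) + (-12)·(1) + (-12)·(1) − (-127) = 104; |n| = √289.
Distance = |104| / √289 = 104/√289 ≈ 6.12.

6.12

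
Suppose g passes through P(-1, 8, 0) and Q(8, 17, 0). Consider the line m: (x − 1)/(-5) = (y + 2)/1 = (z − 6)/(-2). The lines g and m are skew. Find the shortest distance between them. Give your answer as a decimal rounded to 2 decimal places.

1.81

A direction vector for g is Q − P = (9, 9, 0).
m has direction (-5, 1, -2) through (1, -2, 6).
Common perpendicular direction n = (9, 9, 0) × (-5, 1, -2) = (-18, 18, 54).
With w = (1, -2, 6) − (-1, 8, 0) = (2, -10, 6), w · n = 108.
Distance = |w · n| / |n| = |108| / √3564 ≈ 1.81.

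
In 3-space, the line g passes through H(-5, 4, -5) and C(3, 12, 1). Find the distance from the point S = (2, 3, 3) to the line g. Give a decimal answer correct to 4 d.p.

7.6030

A direction vector for g is C − H = (8, 8, 6).
Taking (-5, 4, -5) on g with direction v = (8, 8, 6): w = S − (-5, 4, -5) = (7, -1, 8), and w × v = (-70, 22, 64).
Distance = |w × v| / |v| = √9480 / √164 ≈ 7.6030.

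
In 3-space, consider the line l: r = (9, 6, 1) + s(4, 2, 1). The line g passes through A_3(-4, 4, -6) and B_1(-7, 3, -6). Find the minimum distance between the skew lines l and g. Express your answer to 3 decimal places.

5.612

A direction vector for g is B_1 − A_3 = (-3, -1, 0).
Common perpendicular direction n = (4, 2, 1) × (-3, -1, 0) = (1, -3, 2).
With w = (-4, 4, -6) − (9, 6, 1) = (-13, -2, -7), w · n = -21.
Distance = |w · n| / |n| = |-21| / √14 ≈ 5.612.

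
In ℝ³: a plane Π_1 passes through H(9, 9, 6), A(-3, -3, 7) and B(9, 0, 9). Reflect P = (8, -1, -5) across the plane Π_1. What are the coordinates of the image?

(2, 7, 19)

HA = (-12, -12, 1), HB = (0, -9, 3); a normal to Π_1 is HA × HB = (-27, 36, 108).
Using H: Π_1 has equation -27x + 36y + 108z = 729.
λ = (n·P − d)/|n|² = (-792 − 729)/13689 = -1/9.
Reflection = P − 2λn = (8, -1, -5) − (-2/9)·(-27, 36, 108) = (2, 7, 19).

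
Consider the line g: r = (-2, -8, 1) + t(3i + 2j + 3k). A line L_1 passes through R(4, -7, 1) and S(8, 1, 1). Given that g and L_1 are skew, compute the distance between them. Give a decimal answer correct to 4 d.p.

4.2252

A direction vector for L_1 is S − R = (4, 8, 0).
Common perpendicular direction n = (3, 2, 3) × (4, 8, 0) = (-24, 12, 16).
With w = (4, -7, 1) − (-2, -8, 1) = (6, 1, 0), w · n = -132.
Distance = |w · n| / |n| = |-132| / √976 ≈ 4.2252.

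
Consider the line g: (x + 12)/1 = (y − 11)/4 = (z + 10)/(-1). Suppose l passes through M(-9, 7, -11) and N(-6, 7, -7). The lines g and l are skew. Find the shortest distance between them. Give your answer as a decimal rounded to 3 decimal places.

g has direction (1, 4, -1) through (-12, 11, -10).
A direction vector for l is N − M = (3, 0, 4).
Common perpendicular direction n = (1, 4, -1) × (3, 0, 4) = (16, -7, -12).
With w = (-9, 7, -11) − (-12, 11, -10) = (3, -4, -1), w · n = 88.
Distance = |w · n| / |n| = |88| / √449 ≈ 4.153.

4.153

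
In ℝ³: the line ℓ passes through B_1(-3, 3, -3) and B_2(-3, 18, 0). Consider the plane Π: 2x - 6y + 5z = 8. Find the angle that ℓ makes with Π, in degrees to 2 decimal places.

A direction vector for ℓ is B_2 − B_1 = (0, 15, 3).
sin θ = |n·v| / (|n||v|) = |-75| / (√65 · √234) = 0.60813.
θ ≈ 37.45°.

37.45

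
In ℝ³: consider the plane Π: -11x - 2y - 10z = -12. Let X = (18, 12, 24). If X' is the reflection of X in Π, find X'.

λ = (n·X − d)/|n|² = (-462 − (-12))/225 = -2.
Reflection = X − 2λn = (18, 12, 24) − (-4)·(-11, -2, -10) = (-26, 4, -16).

(-26, 4, -16)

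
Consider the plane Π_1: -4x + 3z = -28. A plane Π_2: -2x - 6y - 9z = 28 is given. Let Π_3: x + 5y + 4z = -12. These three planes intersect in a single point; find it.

Solving the 3×3 linear system -4x + 3z = -28, -2x - 6y - 9z = 28, x + 5y + 4z = -12 (e.g. by elimination or Cramer's rule, determinant = -96) gives (4, 0, -4).

(4, 0, -4)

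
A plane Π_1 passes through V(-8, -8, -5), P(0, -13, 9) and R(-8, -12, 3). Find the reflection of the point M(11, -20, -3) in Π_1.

(5, 4, 9)

VP = (8, -5, 14), VR = (0, -4, 8); a normal to Π_1 is VP × VR = (16, -64, -32).
Using V: Π_1 has equation 16x - 64y - 32z = 544.
λ = (n·M − d)/|n|² = (1552 − 544)/5376 = 3/16.
Reflection = M − 2λn = (11, -20, -3) − (3/8)·(16, -64, -32) = (5, 4, 9).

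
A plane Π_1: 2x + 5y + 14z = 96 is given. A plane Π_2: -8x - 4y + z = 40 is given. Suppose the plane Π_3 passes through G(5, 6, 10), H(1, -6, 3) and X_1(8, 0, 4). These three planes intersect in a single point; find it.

(-3, -2, 8)

GH = (-4, -12, -7), GX_1 = (3, -6, -6); a normal to Π_3 is GH × GX_1 = (30, -45, 60).
Using G: Π_3 has equation 30x - 45y + 60z = 480.
Solving the 3×3 linear system 2x + 5y + 14z = 96, -8x - 4y + z = 40, 30x - 45y + 60z = 480 (e.g. by elimination or Cramer's rule, determinant = 8880) gives (-3, -2, 8).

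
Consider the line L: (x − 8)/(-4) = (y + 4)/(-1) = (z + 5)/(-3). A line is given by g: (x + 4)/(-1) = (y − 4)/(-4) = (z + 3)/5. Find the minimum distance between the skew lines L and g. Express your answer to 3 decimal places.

12.943

L has direction (-4, -1, -3) through (8, -4, -5).
g has direction (-1, -4, 5) through (-4, 4, -3).
Common perpendicular direction n = (-4, -1, -3) × (-1, -4, 5) = (-17, 23, 15).
With w = (-4, 4, -3) − (8, -4, -5) = (-12, 8, 2), w · n = 418.
Distance = |w · n| / |n| = |418| / √1043 ≈ 12.943.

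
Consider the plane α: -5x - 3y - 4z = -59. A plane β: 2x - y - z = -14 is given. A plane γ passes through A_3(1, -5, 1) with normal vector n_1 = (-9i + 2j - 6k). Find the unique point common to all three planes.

(1, 10, 6)

γ: n_1·r = n_1·A_3 gives -9x + 2y - 6z = -25.
Solving the 3×3 linear system -5x - 3y - 4z = -59, 2x - y - z = -14, -9x + 2y - 6z = -25 (e.g. by elimination or Cramer's rule, determinant = -83) gives (1, 10, 6).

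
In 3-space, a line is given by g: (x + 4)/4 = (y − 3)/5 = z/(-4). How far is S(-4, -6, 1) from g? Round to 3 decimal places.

6.315

g has direction (4, 5, -4) through (-4, 3, 0).
Taking (-4, 3, 0) on g with direction v = (4, 5, -4): w = S − (-4, 3, 0) = (0, -9, 1), and w × v = (31, 4, 36).
Distance = |w × v| / |v| = √2273 / √57 ≈ 6.315.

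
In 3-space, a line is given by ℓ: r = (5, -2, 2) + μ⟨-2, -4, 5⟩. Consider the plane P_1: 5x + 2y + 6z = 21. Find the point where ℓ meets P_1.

Substitute r = (5, -2, 2) + t(-2, -4, 5) into the plane: 33 + 12t = 21, so t = -1.
Intersection: (5, -2, 2) + (-1)·(-2, -4, 5) = (7, 2, -3).

(7, 2, -3)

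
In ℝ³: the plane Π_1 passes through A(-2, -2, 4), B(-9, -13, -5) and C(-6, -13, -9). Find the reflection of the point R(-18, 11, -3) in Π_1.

(6, -19, 15)

AB = (-7, -11, -9), AC = (-4, -11, -13); a normal to Π_1 is AB × AC = (44, -55, 33).
Using A: Π_1 has equation 44x - 55y + 33z = 154.
λ = (n·R − d)/|n|² = (-1496 − 154)/6050 = -3/11.
Reflection = R − 2λn = (-18, 11, -3) − (-6/11)·(44, -55, 33) = (6, -19, 15).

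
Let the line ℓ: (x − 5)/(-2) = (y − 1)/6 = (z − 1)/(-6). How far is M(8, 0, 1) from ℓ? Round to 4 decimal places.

2.8470

ℓ has direction (-2, 6, -6) through (5, 1, 1).
Taking (5, 1, 1) on ℓ with direction v = (-2, 6, -6): w = M − (5, 1, 1) = (3, -1, 0), and w × v = (6, 18, 16).
Distance = |w × v| / |v| = √616 / √76 ≈ 2.8470.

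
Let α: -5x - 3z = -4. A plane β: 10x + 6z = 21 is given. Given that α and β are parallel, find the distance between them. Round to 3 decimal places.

Rescale β by 1/(-2): -5x - 3z = -21/2. Then distance = |-4 − (-21/2)| / √34 ≈ 1.115.

1.115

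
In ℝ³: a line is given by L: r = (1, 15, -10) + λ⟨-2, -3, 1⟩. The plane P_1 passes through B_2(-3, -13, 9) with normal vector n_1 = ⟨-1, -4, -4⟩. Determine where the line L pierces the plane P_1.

(-7, 3, -6)

P_1: n_1·r = n_1·B_2 gives -x - 4y - 4z = 19.
Substitute r = (1, 15, -10) + t(-2, -3, 1) into the plane: -21 + 10t = 19, so t = 4.
Intersection: (1, 15, -10) + 4·(-2, -3, 1) = (-7, 3, -6).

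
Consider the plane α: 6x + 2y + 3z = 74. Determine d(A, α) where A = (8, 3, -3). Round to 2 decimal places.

n·A − d = (6)·(8) + (2)·(3) + (3)·(-3) − 74 = -29; |n| = √49.
Distance = |-29| / √49 = 29/√49 ≈ 4.14.

4.14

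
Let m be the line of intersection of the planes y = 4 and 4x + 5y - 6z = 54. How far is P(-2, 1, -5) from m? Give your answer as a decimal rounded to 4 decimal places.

Direction of m: (0, 1, 0) × (4, 5, -6) = (-6, 0, -4).
A point on m: solving the two plane equations with x = 7 gives (7, 4, -1).
Taking (7, 4, -1) on m with direction v = (-6, 0, -4): w = P − (7, 4, -1) = (-9, -3, -4), and w × v = (12, -12, -18).
Distance = |w × v| / |v| = √612 / √52 ≈ 3.4306.

3.4306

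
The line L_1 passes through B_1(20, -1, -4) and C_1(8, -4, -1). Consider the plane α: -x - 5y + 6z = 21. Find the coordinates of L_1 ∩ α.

(4, -5, 0)

A direction vector for L_1 is C_1 − B_1 = (-12, -3, 3).
Substitute r = (20, -1, -4) + t(-12, -3, 3) into the plane: -39 + 45t = 21, so t = 4/3.
Intersection: (20, -1, -4) + (4/3)·(-12, -3, 3) = (4, -5, 0).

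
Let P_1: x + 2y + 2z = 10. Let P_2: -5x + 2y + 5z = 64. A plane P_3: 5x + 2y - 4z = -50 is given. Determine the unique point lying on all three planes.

(-6, 2, 6)

Solving the 3×3 linear system x + 2y + 2z = 10, -5x + 2y + 5z = 64, 5x + 2y - 4z = -50 (e.g. by elimination or Cramer's rule, determinant = -48) gives (-6, 2, 6).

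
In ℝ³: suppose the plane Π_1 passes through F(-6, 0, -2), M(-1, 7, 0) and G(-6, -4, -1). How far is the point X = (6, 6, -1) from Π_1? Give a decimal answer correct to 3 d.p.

FM = (5, 7, 2), FG = (0, -4, 1); a normal to Π_1 is FM × FG = (15, -5, -20).
Using F: Π_1 has equation 15x - 5y - 20z = -50.
n·X − d = (15)·(6) + (-5)·(6) + (-20)·(-1) − (-50) = 130; |n| = √650.
Distance = |130| / √650 = 130/√650 ≈ 5.099.

5.099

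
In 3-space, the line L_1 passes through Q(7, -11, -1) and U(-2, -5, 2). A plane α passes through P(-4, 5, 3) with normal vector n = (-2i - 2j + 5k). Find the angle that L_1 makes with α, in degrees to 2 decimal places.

19.01

A direction vector for L_1 is U − Q = (-9, 6, 3).
α: n·r = n·P gives -2x - 2y + 5z = 13.
sin θ = |n·v| / (|n||v|) = |21| / (√33 · √126) = 0.32567.
θ ≈ 19.01°.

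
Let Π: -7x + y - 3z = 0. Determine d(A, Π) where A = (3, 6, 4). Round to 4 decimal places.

3.5151

n·A − d = (-7)·(3) + (1)·(6) + (-3)·(4) − 0 = -27; |n| = √59.
Distance = |-27| / √59 = 27/√59 ≈ 3.5151.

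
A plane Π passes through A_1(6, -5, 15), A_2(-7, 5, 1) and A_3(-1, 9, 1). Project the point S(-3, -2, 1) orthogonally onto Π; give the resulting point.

(-5, 1, 5)

A_1A_2 = (-13, 10, -14), A_1A_3 = (-7, 14, -14); a normal to Π is A_1A_2 × A_1A_3 = (56, -84, -112).
Using A_1: Π has equation 56x - 84y - 112z = -924.
Foot = S − λn with λ = (n·S − d)/|n|² = (-112 − (-924))/22736 = 1/28.
Foot = (-3, -2, 1) − (1/28)·(56, -84, -112) = (-5, 1, 5).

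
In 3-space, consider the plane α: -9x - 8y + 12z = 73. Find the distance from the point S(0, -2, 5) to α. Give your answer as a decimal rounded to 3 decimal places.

0.176

n·S − d = (-9)·(0) + (-8)·(-2) + (12)·(5) − 73 = 3; |n| = √289.
Distance = |3| / √289 = 3/√289 ≈ 0.176.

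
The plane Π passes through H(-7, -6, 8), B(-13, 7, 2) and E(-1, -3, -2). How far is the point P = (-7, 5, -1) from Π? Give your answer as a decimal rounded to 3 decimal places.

HB = (-6, 13, -6), HE = (6, 3, -10); a normal to Π is HB × HE = (-112, -96, -96).
Using H: Π has equation -112x - 96y - 96z = 592.
n·P − d = (-112)·(-7) + (-96)·(5) + (-96)·(-1) − 592 = -192; |n| = √30976.
Distance = |-192| / √30976 = 192/√30976 ≈ 1.091.

1.091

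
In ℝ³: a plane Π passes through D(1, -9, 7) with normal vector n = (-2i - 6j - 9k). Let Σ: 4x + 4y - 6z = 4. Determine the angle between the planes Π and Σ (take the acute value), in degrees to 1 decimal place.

76.0

Π: n·r = n·D gives -2x - 6y - 9z = -11.
cos θ = |n₁·n₂| / (|n₁||n₂|) = |22| / (√121 · √68).
θ = arccos(0.24254) ≈ 76.0°.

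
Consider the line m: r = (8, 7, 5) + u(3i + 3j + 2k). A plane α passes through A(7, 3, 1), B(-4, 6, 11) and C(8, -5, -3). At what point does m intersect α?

(5, 4, 3)

AB = (-11, 3, 10), AC = (1, -8, -4); a normal to α is AB × AC = (68, -34, 85).
Using A: α has equation 68x - 34y + 85z = 459.
Substitute r = (8, 7, 5) + t(3, 3, 2) into the plane: 731 + 272t = 459, so t = -1.
Intersection: (8, 7, 5) + (-1)·(3, 3, 2) = (5, 4, 3).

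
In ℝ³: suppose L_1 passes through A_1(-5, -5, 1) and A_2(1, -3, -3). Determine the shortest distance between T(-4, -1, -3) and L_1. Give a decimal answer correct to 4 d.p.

4.1144

A direction vector for L_1 is A_2 − A_1 = (6, 2, -4).
Taking (-5, -5, 1) on L_1 with direction v = (6, 2, -4): w = T − (-5, -5, 1) = (1, 4, -4), and w × v = (-8, -20, -22).
Distance = |w × v| / |v| = √948 / √56 ≈ 4.1144.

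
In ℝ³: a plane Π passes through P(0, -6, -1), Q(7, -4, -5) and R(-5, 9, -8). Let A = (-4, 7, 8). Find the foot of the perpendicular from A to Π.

(-8, 1, -2)

PQ = (7, 2, -4), PR = (-5, 15, -7); a normal to Π is PQ × PR = (46, 69, 115).
Using P: Π has equation 46x + 69y + 115z = -529.
Foot = A − λn with λ = (n·A − d)/|n|² = (1219 − (-529))/20102 = 2/23.
Foot = (-4, 7, 8) − (2/23)·(46, 69, 115) = (-8, 1, -2).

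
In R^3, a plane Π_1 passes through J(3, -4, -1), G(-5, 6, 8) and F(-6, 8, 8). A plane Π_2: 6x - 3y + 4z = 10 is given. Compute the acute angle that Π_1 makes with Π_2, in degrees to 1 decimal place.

50.2

JG = (-8, 10, 9), JF = (-9, 12, 9); a normal to Π_1 is JG × JF = (-18, -9, -6).
Using J: Π_1 has equation -18x - 9y - 6z = -12.
cos θ = |n₁·n₂| / (|n₁||n₂|) = |-105| / (√441 · √61).
θ = arccos(0.64018) ≈ 50.2°.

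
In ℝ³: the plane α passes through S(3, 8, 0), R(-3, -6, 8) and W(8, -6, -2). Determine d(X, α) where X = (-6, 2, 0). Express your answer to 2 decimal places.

SR = (-6, -14, 8), SW = (5, -14, -2); a normal to α is SR × SW = (140, 28, 154).
Using S: α has equation 140x + 28y + 154z = 644.
n·X − d = (140)·(-6) + (28)·(2) + (154)·(0) − 644 = -1428; |n| = √44100.
Distance = |-1428| / √44100 = 1428/√44100 ≈ 6.80.

6.80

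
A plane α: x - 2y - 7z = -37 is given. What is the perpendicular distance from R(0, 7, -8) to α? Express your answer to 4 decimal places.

10.7505

n·R − d = (1)·(0) + (-2)·(7) + (-7)·(-8) − (-37) = 79; |n| = √54.
Distance = |79| / √54 = 79/√54 ≈ 10.7505.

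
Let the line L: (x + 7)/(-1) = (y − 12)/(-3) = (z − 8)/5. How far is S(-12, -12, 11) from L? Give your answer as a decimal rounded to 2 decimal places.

19.19

L has direction (-1, -3, 5) through (-7, 12, 8).
Taking (-7, 12, 8) on L with direction v = (-1, -3, 5): w = S − (-7, 12, 8) = (-5, -24, 3), and w × v = (-111, 22, -9).
Distance = |w × v| / |v| = √12886 / √35 ≈ 19.19.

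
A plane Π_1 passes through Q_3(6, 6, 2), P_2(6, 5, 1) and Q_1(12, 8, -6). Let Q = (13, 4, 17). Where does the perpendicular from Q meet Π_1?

(3, 10, 11)

Q_3P_2 = (0, -1, -1), Q_3Q_1 = (6, 2, -8); a normal to Π_1 is Q_3P_2 × Q_3Q_1 = (10, -6, 6).
Using Q_3: Π_1 has equation 10x - 6y + 6z = 36.
Foot = Q − λn with λ = (n·Q − d)/|n|² = (208 − 36)/172 = 1.
Foot = (13, 4, 17) − 1·(10, -6, 6) = (3, 10, 11).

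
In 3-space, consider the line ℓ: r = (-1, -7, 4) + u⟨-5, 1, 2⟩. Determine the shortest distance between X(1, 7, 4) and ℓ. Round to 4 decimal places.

14.1233

Taking (-1, -7, 4) on ℓ with direction v = (-5, 1, 2): w = X − (-1, -7, 4) = (2, 14, 0), and w × v = (28, -4, 72).
Distance = |w × v| / |v| = √5984 / √30 ≈ 14.1233.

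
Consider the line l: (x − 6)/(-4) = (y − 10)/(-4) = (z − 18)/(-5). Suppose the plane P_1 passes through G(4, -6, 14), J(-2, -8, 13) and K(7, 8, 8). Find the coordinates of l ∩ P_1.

l has direction (-4, -4, -5) through (6, 10, 18).
GJ = (-6, -2, -1), GK = (3, 14, -6); a normal to P_1 is GJ × GK = (26, -39, -78).
Using G: P_1 has equation 26x - 39y - 78z = -754.
Substitute r = (6, 10, 18) + t(-4, -4, -5) into the plane: -1638 + 442t = -754, so t = 2.
Intersection: (6, 10, 18) + 2·(-4, -4, -5) = (-2, 2, 8).

(-2, 2, 8)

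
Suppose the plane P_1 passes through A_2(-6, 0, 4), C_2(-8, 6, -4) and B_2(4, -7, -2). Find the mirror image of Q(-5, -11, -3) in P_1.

(7, 1, 3)

A_2C_2 = (-2, 6, -8), A_2B_2 = (10, -7, -6); a normal to P_1 is A_2C_2 × A_2B_2 = (-92, -92, -46).
Using A_2: P_1 has equation -92x - 92y - 46z = 368.
λ = (n·Q − d)/|n|² = (1610 − 368)/19044 = 3/46.
Reflection = Q − 2λn = (-5, -11, -3) − (3/23)·(-92, -92, -46) = (7, 1, 3).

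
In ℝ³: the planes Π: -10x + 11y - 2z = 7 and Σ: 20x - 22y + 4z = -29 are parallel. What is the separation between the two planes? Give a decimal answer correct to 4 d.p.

0.5000

Rescale Σ by 1/(-2): -10x + 11y - 2z = 29/2. Then distance = |7 − (29/2)| / √225 ≈ 0.5000.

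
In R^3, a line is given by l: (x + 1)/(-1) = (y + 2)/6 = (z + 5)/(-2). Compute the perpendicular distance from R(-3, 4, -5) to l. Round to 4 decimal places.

l has direction (-1, 6, -2) through (-1, -2, -5).
Taking (-1, -2, -5) on l with direction v = (-1, 6, -2): w = R − (-1, -2, -5) = (-2, 6, 0), and w × v = (-12, -4, -6).
Distance = |w × v| / |v| = √196 / √41 ≈ 2.1864.

2.1864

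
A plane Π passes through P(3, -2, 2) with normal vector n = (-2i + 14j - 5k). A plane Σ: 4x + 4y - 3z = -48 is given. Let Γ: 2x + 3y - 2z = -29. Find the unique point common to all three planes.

(-5, -1, 8)

Π: n·r = n·P gives -2x + 14y - 5z = -44.
Solving the 3×3 linear system -2x + 14y - 5z = -44, 4x + 4y - 3z = -48, 2x + 3y - 2z = -29 (e.g. by elimination or Cramer's rule, determinant = 6) gives (-5, -1, 8).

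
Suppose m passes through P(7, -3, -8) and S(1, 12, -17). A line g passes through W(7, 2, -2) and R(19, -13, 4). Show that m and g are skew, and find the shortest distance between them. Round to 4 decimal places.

A direction vector for m is S − P = (-6, 15, -9).
A direction vector for g is R − W = (12, -15, 6).
Common perpendicular direction n = (-6, 15, -9) × (12, -15, 6) = (-45, -72, -90).
With w = (7, 2, -2) − (7, -3, -8) = (0, 5, 6), w · n = -900.
Since n ≠ 0 the lines are not parallel, and w · n = -900 ≠ 0 so they do not intersect; hence they are skew.
Distance = |w · n| / |n| = |-900| / √15309 ≈ 7.2739.

7.2739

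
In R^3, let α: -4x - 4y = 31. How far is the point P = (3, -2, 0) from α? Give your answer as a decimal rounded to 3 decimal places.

n·P − d = (-4)·(3) + (-4)·(-2) + (0)·(0) − 31 = -35; |n| = √32.
Distance = |-35| / √32 = 35/√32 ≈ 6.187.

6.187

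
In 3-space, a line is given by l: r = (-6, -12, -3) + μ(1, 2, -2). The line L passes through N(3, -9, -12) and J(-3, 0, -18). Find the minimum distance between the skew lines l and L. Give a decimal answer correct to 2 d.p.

A direction vector for L is J − N = (-6, 9, -6).
Common perpendicular direction n = (1, 2, -2) × (-6, 9, -6) = (6, 18, 21).
With w = (3, -9, -12) − (-6, -12, -3) = (9, 3, -9), w · n = -81.
Distance = |w · n| / |n| = |-81| / √801 ≈ 2.86.

2.86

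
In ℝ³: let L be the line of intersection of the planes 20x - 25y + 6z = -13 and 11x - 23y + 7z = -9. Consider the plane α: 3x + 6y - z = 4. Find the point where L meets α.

(0, 1, 2)

Direction of L: (20, -25, 6) × (11, -23, 7) = (-37, -74, -185).
A point on L: solving the two plane equations with x = 1 gives (1, 3, 7).
Substitute r = (1, 3, 7) + t(-37, -74, -185) into the plane: 14 + (-370)t = 4, so t = 1/37.
Intersection: (1, 3, 7) + (1/37)·(-37, -74, -185) = (0, 1, 2).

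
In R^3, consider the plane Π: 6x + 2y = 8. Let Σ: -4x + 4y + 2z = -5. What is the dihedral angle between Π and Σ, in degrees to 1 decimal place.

cos θ = |n₁·n₂| / (|n₁||n₂|) = |-16| / (√40 · √36).
θ = arccos(0.42164) ≈ 65.1°.

65.1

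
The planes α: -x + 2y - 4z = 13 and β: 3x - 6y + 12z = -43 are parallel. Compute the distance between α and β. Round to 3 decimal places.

Rescale β by 1/(-3): -x + 2y - 4z = 43/3. Then distance = |13 − (43/3)| / √21 ≈ 0.291.

0.291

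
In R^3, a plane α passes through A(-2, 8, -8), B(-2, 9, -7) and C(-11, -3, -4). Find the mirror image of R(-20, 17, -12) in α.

AB = (0, 1, 1), AC = (-9, -11, 4); a normal to α is AB × AC = (15, -9, 9).
Using A: α has equation 15x - 9y + 9z = -174.
λ = (n·R − d)/|n|² = (-561 − (-174))/387 = -1.
Reflection = R − 2λn = (-20, 17, -12) − (-2)·(15, -9, 9) = (10, -1, 6).

(10, -1, 6)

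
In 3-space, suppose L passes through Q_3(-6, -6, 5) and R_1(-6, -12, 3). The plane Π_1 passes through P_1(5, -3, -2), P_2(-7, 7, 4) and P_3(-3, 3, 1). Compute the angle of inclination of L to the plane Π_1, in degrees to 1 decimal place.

34.5

A direction vector for L is R_1 − Q_3 = (0, -6, -2).
P_1P_2 = (-12, 10, 6), P_1P_3 = (-8, 6, 3); a normal to Π_1 is P_1P_2 × P_1P_3 = (-6, -12, 8).
Using P_1: Π_1 has equation -6x - 12y + 8z = -10.
sin θ = |n·v| / (|n||v|) = |56| / (√244 · √40) = 0.56684.
θ ≈ 34.5°.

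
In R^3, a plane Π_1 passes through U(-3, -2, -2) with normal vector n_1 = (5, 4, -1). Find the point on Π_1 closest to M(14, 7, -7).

(-1, -5, -4)

Π_1: n_1·r = n_1·U gives 5x + 4y - z = -21.
Foot = M − λn with λ = (n·M − d)/|n|² = (105 − (-21))/42 = 3.
Foot = (14, 7, -7) − 3·(5, 4, -1) = (-1, -5, -4).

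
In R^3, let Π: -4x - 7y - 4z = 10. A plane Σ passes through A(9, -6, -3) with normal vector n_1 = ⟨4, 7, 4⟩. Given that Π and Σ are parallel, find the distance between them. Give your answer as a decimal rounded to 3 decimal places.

Σ: n_1·r = n_1·A gives 4x + 7y + 4z = -18.
Rescale Σ by 1/(-1): -4x - 7y - 4z = 18. Then distance = |10 − 18| / √81 ≈ 0.889.

0.889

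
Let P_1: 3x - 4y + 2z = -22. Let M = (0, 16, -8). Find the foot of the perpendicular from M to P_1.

Foot = M − λn with λ = (n·M − d)/|n|² = (-80 − (-22))/29 = -2.
Foot = (0, 16, -8) − (-2)·(3, -4, 2) = (6, 8, -4).

(6, 8, -4)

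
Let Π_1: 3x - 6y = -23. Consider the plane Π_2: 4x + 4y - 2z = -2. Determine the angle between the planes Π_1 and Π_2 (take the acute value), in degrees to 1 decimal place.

72.7

cos θ = |n₁·n₂| / (|n₁||n₂|) = |-12| / (√45 · √36).
θ = arccos(0.29814) ≈ 72.7°.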